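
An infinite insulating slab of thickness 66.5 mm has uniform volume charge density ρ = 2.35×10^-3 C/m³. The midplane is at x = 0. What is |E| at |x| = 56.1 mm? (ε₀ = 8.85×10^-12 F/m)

The point |x| = 56.1 mm lies outside the slab (half-thickness 0.03325 m). A symmetric pillbox spanning the full slab encloses Q_enc = ρ·d·A.
Flux = 2EA ⇒ E = |ρ|d/(2ε₀), independent of distance outside.
E = (2.35×10^-3)(0.0665)/(2·8.85×10^-12) = 8.83e6 N/C.

|E| ≈ 8.83×10^6 N/C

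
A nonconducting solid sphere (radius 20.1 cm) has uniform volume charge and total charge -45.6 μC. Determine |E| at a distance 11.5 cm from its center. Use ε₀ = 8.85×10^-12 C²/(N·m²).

E = 5.81×10^6 N/C

Take a concentric spherical Gaussian surface of radius r = 11.5 cm (r < R).
For a uniform sphere the enclosed fraction is (r/R)³, so Q_enc = (-45.6 μC)(0.115/0.201)³ = -8.54×10^-6 C.
By Gauss's law, ∮E·dA = E·4πr² = Q_enc/ε₀.
E = |Q_enc|/(4πε₀r²) = (8.54e-6)/(4π·8.85×10^-12·(0.115)²) = 5.81×10^6 N/C.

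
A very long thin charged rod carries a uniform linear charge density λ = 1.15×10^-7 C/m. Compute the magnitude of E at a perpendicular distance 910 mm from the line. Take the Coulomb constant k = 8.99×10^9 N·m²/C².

E ≈ 2.27e3 N/C

Take a coaxial cylindrical Gaussian surface of radius r = 910 mm and length L.
Q_enc = λL, so λ_enc = 1.15×10^-7 C/m.
Gauss's law: E·2πrL = λ_enc L/ε₀.
E = 2k|λ_enc|/r = 2(8.99×10^9)(1.15×10^-7)/(0.91) = 2.27×10^3 N/C.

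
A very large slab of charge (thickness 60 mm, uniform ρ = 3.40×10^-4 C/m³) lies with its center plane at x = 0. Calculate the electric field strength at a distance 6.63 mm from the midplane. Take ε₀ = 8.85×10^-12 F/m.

|E| ≈ 2.55×10^5 N/C

By symmetry E is perpendicular to the slab. A Gaussian pillbox from −6.63 mm to +6.63 mm (face area A) lies entirely within the slab.
Q_enc = ρ·(2x)·A and flux = 2EA, so 2EA = 2ρxA/ε₀ ⇒ E = |ρ|x/ε₀.
E = (3.40×10^-4)(0.00663)/(8.85×10^-12) = 2.55e5 N/C.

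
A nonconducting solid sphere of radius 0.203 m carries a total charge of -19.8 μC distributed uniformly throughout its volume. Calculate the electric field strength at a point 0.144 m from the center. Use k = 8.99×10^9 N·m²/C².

|E| = 3.06×10^6 V/m

Use a concentric Gaussian sphere at r = 0.144 m (r < R).
For a uniform sphere the enclosed fraction is (r/R)³, so Q_enc = (-19.8 μC)(0.144/0.203)³ = -7.067×10^-6 C.
Gauss's law: E·4πr² = Q_enc/ε₀.
E = k|Q_enc|/r² = (8.99×10^9)(7.067×10^-6)/(0.144)² = 3.06e6 N/C.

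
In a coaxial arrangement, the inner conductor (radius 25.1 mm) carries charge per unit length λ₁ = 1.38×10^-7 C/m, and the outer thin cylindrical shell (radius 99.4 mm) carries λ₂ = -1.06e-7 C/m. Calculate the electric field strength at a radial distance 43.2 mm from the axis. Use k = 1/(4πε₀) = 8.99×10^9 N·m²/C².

5.74×10^4 V/m

By cylindrical symmetry E is radial; use a coaxial Gaussian cylinder of radius 43.2 mm and length L (between the conductors, 25.1 mm < r < 99.4 mm).
Only the inner wire is enclosed; the outer shell contributes nothing inside itself. λ_enc = λ₁ = 1.38e-7 C/m.
Applying ∮E·dA = Q_enc/ε₀ with the end caps contributing no flux:
E = 2k|λ_enc|/r = 2(8.99×10^9)(1.38e-7)/(0.0432) = 5.74×10^4 N/C.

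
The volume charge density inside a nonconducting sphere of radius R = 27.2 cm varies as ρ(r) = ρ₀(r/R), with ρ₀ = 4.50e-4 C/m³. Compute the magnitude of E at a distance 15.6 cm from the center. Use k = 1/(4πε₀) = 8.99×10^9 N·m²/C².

1.14×10^6 V/m

By spherical symmetry E is radial; choose a Gaussian sphere of radius r = 15.6 cm (r < R).
Q_enc = ∫₀^r ρ(r')·4πr'² dr' = (4πρ₀/R) ∫₀^r r'^3 dr' = 4πρ₀ r^4/(4·R) = 3.078×10^-6 C.
Gauss's law: E·4πr² = Q_enc/ε₀.
E = k|Q_enc|/r² = (8.99×10^9)(3.078×10^-6)/(0.156)² = 1.14e6 N/C.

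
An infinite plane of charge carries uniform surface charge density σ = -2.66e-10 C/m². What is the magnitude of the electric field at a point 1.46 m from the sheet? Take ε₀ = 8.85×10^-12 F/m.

E ≈ 15 V/m

Choose a cylindrical pillbox piercing the sheet, end faces (area A) parallel to it.
Only the two end caps contribute flux: Φ = 2EA. With Q_enc = σA, Gauss's law gives E = |σ|/(2ε₀).
E = |σ|/(2ε₀) = (2.66×10^-10)/(2·8.85×10^-12) = 15 N/C.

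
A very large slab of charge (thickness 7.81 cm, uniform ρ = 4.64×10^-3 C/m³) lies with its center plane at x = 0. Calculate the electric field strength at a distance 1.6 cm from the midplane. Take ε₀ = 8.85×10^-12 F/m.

By symmetry E is perpendicular to the slab. A Gaussian pillbox from −1.6 cm to +1.6 cm (face area A) lies entirely within the slab.
Q_enc = ρ·(2x)·A and flux = 2EA, so 2EA = 2ρxA/ε₀ ⇒ E = |ρ|x/ε₀.
E = (4.64×10^-3)(0.016)/(8.85×10^-12) = 8.39e6 N/C.

8.39e6 V/m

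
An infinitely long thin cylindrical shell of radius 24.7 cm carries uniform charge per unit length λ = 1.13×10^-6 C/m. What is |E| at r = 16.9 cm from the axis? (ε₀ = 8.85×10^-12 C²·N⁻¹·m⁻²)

|E| = 0 N/C

By cylindrical symmetry E is radial; use a coaxial Gaussian cylinder of radius 16.9 cm and length L (r < 24.7 cm, inside the shell).
No charge is enclosed, so Gauss's law gives E·2πrL = 0 ⇒ E = 0.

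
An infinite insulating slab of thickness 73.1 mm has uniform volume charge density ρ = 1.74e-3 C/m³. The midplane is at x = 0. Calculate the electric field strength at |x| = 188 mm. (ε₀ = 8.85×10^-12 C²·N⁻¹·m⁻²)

The point |x| = 188 mm lies outside the slab (half-thickness 0.03655 m). A symmetric pillbox spanning the full slab encloses Q_enc = ρ·d·A.
Flux = 2EA ⇒ E = |ρ|d/(2ε₀), independent of distance outside.
E = (1.74×10^-3)(0.0731)/(2·8.85×10^-12) = 7.19e6 N/C.

E ≈ 7.19e6 V/m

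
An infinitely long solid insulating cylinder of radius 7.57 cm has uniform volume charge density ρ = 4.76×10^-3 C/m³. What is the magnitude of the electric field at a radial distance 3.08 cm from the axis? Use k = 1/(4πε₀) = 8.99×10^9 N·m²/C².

Take a coaxial cylindrical Gaussian surface of radius r = 3.08 cm and length L (r < R).
Charge inside radius r per length L is ρ·πr²·L, so λ_enc = ρπr² = 1.419×10^-5 C/m.
Applying ∮E·dA = Q_enc/ε₀ with the end caps contributing no flux:
E = 2k|λ_enc|/r = 2(8.99×10^9)(1.419×10^-5)/(0.0308) = 8.28e6 N/C.

|E| ≈ 8.28×10^6 N/C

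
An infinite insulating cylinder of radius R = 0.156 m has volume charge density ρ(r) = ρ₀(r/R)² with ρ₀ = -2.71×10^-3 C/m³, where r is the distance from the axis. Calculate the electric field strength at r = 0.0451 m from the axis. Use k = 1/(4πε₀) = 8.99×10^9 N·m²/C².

By cylindrical symmetry E is radial; use a coaxial Gaussian cylinder of radius 0.0451 m and length L (r < R).
Integrating ρ over the cross-section to radius r: λ_enc = (2πρ₀/R²) ∫₀^r r'^3 dr' = 2πρ₀ r^4/(4·R²) = -7.237×10^-7 C/m.
Applying ∮E·dA = Q_enc/ε₀ with the end caps contributing no flux:
E = 2k|λ_enc|/r = 2(8.99×10^9)(7.237e-7)/(0.0451) = 2.89e5 N/C.

2.89e5 N/C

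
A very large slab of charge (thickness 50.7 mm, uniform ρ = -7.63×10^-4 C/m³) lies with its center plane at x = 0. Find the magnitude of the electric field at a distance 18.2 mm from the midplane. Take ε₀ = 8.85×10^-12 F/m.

|E| ≈ 1.57×10^6 V/m

By symmetry E is perpendicular to the slab. A Gaussian pillbox from −18.2 mm to +18.2 mm (face area A) lies entirely within the slab.
Q_enc = ρ·(2x)·A and flux = 2EA, so 2EA = 2ρxA/ε₀ ⇒ E = |ρ|x/ε₀.
E = (7.63×10^-4)(0.0182)/(8.85×10^-12) = 1.57×10^6 N/C.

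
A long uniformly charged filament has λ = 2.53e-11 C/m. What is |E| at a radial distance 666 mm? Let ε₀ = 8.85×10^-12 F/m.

|E| ≈ 0.683 N/C

Take a coaxial cylindrical Gaussian surface of radius r = 666 mm and length L.
Q_enc = λL, so λ_enc = 2.53×10^-11 C/m.
Gauss's law: E·2πrL = λ_enc L/ε₀.
E = |λ_enc|/(2πε₀r) = (2.53×10^-11)/(2π·8.85×10^-12·0.666) = 0.683 N/C.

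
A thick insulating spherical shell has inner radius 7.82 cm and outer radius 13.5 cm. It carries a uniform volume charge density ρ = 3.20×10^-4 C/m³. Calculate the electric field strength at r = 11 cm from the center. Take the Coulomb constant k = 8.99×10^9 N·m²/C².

|E| = 8.49e5 V/m

Symmetry ⇒ E = E(r) r̂. Gaussian sphere of radius r = 11 cm (within the shell material, 7.82 cm < r < 13.5 cm).
Enclosed charge is the volume from a to r: Q_enc = (4π/3)ρ(r³ − a³) = 1.143×10^-6 C.
Applying ∮E·dA = Q_enc/ε₀ with Φ = E(4πr²):
E = k|Q_enc|/r² = (8.99×10^9)(1.143×10^-6)/(0.11)² = 8.49e5 N/C.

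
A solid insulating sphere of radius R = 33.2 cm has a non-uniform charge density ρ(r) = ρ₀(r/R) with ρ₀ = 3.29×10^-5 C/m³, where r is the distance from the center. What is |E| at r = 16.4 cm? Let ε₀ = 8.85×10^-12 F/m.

E ≈ 7.53e4 V/m

Symmetry ⇒ E = E(r) r̂. Gaussian sphere of radius r = 16.4 cm (r < R).
Integrate the density: Q_enc = 4π ∫₀^r ρ₀(r'/R)^1 r'² dr' = 4πρ₀ r^4/(4·R) = 2.252e-7 C.
Since E is radial and uniform over the Gaussian sphere, Φ = E·4πr² = Q_enc/ε₀.
E = |Q_enc|/(4πε₀r²) = (2.252×10^-7)/(4π·8.85×10^-12·(0.164)²) = 7.53×10^4 N/C.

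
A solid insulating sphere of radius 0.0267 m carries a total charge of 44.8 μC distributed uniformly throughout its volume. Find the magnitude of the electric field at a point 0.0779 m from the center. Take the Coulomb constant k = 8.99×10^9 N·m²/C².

E = 6.64e7 V/m

Take a concentric spherical Gaussian surface of radius r = 0.0779 m (r > R, so the entire charge is enclosed).
Q_enc = 44.8 μC = 4.48e-5 C.
Since E is radial and uniform over the Gaussian sphere, Φ = E·4πr² = Q_enc/ε₀.
E = k|Q_enc|/r² = (8.99×10^9)(4.48×10^-5)/(0.0779)² = 6.64×10^7 N/C.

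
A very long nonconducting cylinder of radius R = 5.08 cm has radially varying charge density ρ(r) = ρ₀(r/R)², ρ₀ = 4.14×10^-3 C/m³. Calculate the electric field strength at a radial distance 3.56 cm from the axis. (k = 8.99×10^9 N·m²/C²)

Coaxial Gaussian cylinder, radius r = 3.56 cm, length L (r < R).
Integrating ρ over the cross-section to radius r: λ_enc = (2πρ₀/R²) ∫₀^r r'^3 dr' = 2πρ₀ r^4/(4·R²) = 4.048×10^-6 C/m.
Since E is radial and uniform over the curved surface, Φ = E·2πrL = Q_enc/ε₀ = λ_enc L/ε₀.
E = 2k|λ_enc|/r = 2(8.99×10^9)(4.048×10^-6)/(0.0356) = 2.04×10^6 N/C.

E = 2.04e6 N/C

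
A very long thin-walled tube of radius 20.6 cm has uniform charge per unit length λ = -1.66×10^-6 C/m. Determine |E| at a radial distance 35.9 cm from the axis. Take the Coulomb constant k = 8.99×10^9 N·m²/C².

Choose a coaxial cylinder of radius r = 35.9 cm (arbitrary length L) as the Gaussian surface (r > 20.6 cm).
The full line charge is enclosed: λ_enc = -1.66×10^-6 C/m.
Since E is radial and uniform over the curved surface, Φ = E·2πrL = Q_enc/ε₀ = λ_enc L/ε₀.
E = 2k|λ_enc|/r = 2(8.99×10^9)(1.66×10^-6)/(0.359) = 8.31e4 N/C.

|E| = 8.31×10^4 N/C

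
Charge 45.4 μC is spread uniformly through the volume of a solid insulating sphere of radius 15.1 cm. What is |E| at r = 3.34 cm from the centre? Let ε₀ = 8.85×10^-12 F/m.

Use a concentric Gaussian sphere at r = 3.34 cm (r < R).
For a uniform sphere the enclosed fraction is (r/R)³, so Q_enc = (45.4 μC)(0.0334/0.151)³ = 4.913e-7 C.
Applying ∮E·dA = Q_enc/ε₀ with Φ = E(4πr²):
E = |Q_enc|/(4πε₀r²) = (4.913×10^-7)/(4π·8.85×10^-12·(0.0334)²) = 3.96×10^6 N/C.

E = 3.96×10^6 N/C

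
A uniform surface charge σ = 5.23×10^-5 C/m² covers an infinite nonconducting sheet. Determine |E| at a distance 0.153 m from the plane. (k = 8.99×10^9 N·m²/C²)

|E| ≈ 2.95×10^6 N/C

By planar symmetry E is perpendicular to the sheet and uniform; use a Gaussian pillbox with flat faces of area A on each side of the sheet.
Flux Φ = 2EA and Q_enc = σA, so 2EA = σA/ε₀ ⇒ E = |σ|/(2ε₀), independent of distance.
E = 2πk|σ| = 2π(8.99×10^9)(5.23e-5) = 2.95e6 N/C.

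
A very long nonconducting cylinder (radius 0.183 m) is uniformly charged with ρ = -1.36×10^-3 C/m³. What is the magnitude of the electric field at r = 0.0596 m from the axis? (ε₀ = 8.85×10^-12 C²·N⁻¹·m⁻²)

Take a coaxial cylindrical Gaussian surface of radius r = 0.0596 m and length L (r < R).
Enclosed charge per unit length: λ_enc = ρ·πr² = (-1.36×10^-3)π(0.0596)² = -1.518×10^-5 C/m.
By Gauss's law (flux through the curved wall only), E·2πrL = λ_enc L/ε₀.
E = |λ_enc|/(2πε₀r) = (1.518e-5)/(2π·8.85×10^-12·0.0596) = 4.58×10^6 N/C.

|E| = 4.58×10^6 N/C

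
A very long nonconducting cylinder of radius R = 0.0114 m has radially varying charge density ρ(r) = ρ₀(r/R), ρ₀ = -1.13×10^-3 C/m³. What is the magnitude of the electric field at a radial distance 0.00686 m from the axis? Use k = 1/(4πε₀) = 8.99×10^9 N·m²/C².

|E| ≈ 1.76×10^5 N/C

Coaxial Gaussian cylinder, radius r = 0.00686 m, length L (r < R).
Integrating ρ over the cross-section to radius r: λ_enc = (2πρ₀/R) ∫₀^r r'^2 dr' = 2πρ₀ r^3/(3·R) = -6.702×10^-8 C/m.
Applying ∮E·dA = Q_enc/ε₀ with the end caps contributing no flux:
E = 2k|λ_enc|/r = 2(8.99×10^9)(6.702e-8)/(0.00686) = 1.76×10^5 N/C.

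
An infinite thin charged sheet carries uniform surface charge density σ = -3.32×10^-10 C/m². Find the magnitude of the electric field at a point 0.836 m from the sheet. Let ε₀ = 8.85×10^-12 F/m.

By planar symmetry E is perpendicular to the sheet and uniform; use a Gaussian pillbox with flat faces of area A on each side of the sheet.
Flux Φ = 2EA and Q_enc = σA, so 2EA = σA/ε₀ ⇒ E = |σ|/(2ε₀), independent of distance.
E = |σ|/(2ε₀) = (3.32×10^-10)/(2·8.85×10^-12) = 18.8 N/C.

E = 18.8 V/m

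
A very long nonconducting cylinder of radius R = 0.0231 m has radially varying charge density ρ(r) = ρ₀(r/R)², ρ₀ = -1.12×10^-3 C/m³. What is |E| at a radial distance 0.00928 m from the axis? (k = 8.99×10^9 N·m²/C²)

|E| ≈ 4.74×10^4 N/C

By cylindrical symmetry E is radial; use a coaxial Gaussian cylinder of radius 0.00928 m and length L (r < R).
Integrating ρ over the cross-section to radius r: λ_enc = (2πρ₀/R²) ∫₀^r r'^3 dr' = 2πρ₀ r^4/(4·R²) = -2.445×10^-8 C/m.
Applying ∮E·dA = Q_enc/ε₀ with the end caps contributing no flux:
E = 2k|λ_enc|/r = 2(8.99×10^9)(2.445e-8)/(0.00928) = 4.74×10^4 N/C.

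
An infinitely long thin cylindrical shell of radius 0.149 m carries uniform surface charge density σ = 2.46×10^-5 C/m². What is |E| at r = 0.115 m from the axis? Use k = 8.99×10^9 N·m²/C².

E = 0 (no enclosed charge)

By cylindrical symmetry E is radial; use a coaxial Gaussian cylinder of radius 0.115 m and length L (r < 0.149 m, inside the shell).
All the surface charge lies outside this cylinder: Q_enc = 0, hence E = 0.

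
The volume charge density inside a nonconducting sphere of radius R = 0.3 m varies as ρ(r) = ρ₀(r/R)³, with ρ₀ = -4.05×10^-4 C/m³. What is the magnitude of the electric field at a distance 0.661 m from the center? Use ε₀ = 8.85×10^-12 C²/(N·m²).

E = 4.71×10^5 N/C

Symmetry ⇒ E = E(r) r̂. Gaussian sphere of radius r = 0.661 m (r > R, all charge enclosed).
Q_enc = 4π ∫₀^R ρ₀(r'/R)^3 r'² dr' = 4πρ₀R³/6 = -2.29×10^-5 C.
Applying ∮E·dA = Q_enc/ε₀ with Φ = E(4πr²):
E = |Q_enc|/(4πε₀r²) = (2.29×10^-5)/(4π·8.85×10^-12·(0.661)²) = 4.71×10^5 N/C.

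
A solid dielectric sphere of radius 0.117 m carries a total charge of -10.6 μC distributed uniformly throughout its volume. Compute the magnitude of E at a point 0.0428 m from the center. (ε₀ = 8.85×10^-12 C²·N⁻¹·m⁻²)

Symmetry ⇒ E = E(r) r̂. Gaussian sphere of radius r = 0.0428 m (r < R).
Only the charge within r is enclosed: Q_enc = Q·(r/R)³ = (-10.6 μC)·(0.0428 m/0.117 m)³ = -5.189×10^-7 C.
Gauss's law: E·4πr² = Q_enc/ε₀.
E = |Q_enc|/(4πε₀r²) = (5.189×10^-7)/(4π·8.85×10^-12·(0.0428)²) = 2.55e6 N/C.

|E| = 2.55×10^6 N/C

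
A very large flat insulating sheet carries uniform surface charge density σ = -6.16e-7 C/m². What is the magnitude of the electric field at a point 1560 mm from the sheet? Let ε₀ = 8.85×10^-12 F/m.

The symmetry is planar: E is normal to the sheet and the same magnitude on both sides. Take a pillbox straddling the sheet with end-cap area A.
Flux Φ = 2EA and Q_enc = σA, so 2EA = σA/ε₀ ⇒ E = |σ|/(2ε₀), independent of distance.
E = |σ|/(2ε₀) = (6.16×10^-7)/(2·8.85×10^-12) = 3.48×10^4 N/C.

3.48e4 V/m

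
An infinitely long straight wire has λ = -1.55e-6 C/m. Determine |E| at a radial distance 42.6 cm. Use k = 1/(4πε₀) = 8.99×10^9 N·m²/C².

By cylindrical symmetry E is radial; use a coaxial Gaussian cylinder of radius 42.6 cm and length L.
Q_enc = λL, so λ_enc = -1.55×10^-6 C/m.
Since E is radial and uniform over the curved surface, Φ = E·2πrL = Q_enc/ε₀ = λ_enc L/ε₀.
E = 2k|λ_enc|/r = 2(8.99×10^9)(1.55×10^-6)/(0.426) = 6.54×10^4 N/C.

E = 6.54e4 N/C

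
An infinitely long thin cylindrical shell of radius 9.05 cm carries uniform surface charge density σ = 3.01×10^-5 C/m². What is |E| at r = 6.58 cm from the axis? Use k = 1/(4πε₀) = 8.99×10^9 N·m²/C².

E = 0

Coaxial Gaussian cylinder, radius r = 6.58 cm, length L (r < 9.05 cm, inside the shell).
No charge is enclosed, so Gauss's law gives E·2πrL = 0 ⇒ E = 0.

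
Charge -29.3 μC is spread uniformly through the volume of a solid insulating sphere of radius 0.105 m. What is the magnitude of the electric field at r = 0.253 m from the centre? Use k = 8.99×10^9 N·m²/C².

Symmetry ⇒ E = E(r) r̂. Gaussian sphere of radius r = 0.253 m (r > R, so the entire charge is enclosed).
Q_enc = -29.3 μC = -2.93×10^-5 C.
Since E is radial and uniform over the Gaussian sphere, Φ = E·4πr² = Q_enc/ε₀.
E = k|Q_enc|/r² = (8.99×10^9)(2.93×10^-5)/(0.253)² = 4.12e6 N/C.

|E| ≈ 4.12×10^6 V/m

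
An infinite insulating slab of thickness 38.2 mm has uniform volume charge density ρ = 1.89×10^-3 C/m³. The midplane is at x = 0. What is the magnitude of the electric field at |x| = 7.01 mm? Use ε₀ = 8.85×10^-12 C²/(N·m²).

1.50×10^6 N/C

By symmetry E is perpendicular to the slab. A Gaussian pillbox from −7.01 mm to +7.01 mm (face area A) lies entirely within the slab.
Q_enc = ρ·(2x)·A and flux = 2EA, so 2EA = 2ρxA/ε₀ ⇒ E = |ρ|x/ε₀.
E = (1.89×10^-3)(0.00701)/(8.85×10^-12) = 1.50e6 N/C.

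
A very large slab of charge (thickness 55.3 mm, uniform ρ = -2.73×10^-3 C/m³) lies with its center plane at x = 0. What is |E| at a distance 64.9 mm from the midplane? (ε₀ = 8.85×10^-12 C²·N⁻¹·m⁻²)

The point |x| = 64.9 mm lies outside the slab (half-thickness 0.02765 m). A symmetric pillbox spanning the full slab encloses Q_enc = ρ·d·A.
Flux = 2EA ⇒ E = |ρ|d/(2ε₀), independent of distance outside.
E = (2.73e-3)(0.0553)/(2·8.85×10^-12) = 8.53e6 N/C.

E ≈ 8.53e6 N/C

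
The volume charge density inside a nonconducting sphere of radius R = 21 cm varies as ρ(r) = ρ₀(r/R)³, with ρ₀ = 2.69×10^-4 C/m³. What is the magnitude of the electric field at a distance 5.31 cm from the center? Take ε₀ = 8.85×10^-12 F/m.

By spherical symmetry E is radial; choose a Gaussian sphere of radius r = 5.31 cm (r < R).
Q_enc = ∫₀^r ρ(r')·4πr'² dr' = (4πρ₀/R³) ∫₀^r r'^5 dr' = 4πρ₀ r^6/(6·R³) = 1.364×10^-9 C.
Gauss's law: E·4πr² = Q_enc/ε₀.
E = |Q_enc|/(4πε₀r²) = (1.364×10^-9)/(4π·8.85×10^-12·(0.0531)²) = 4.35×10^3 N/C.

4.35×10^3 V/m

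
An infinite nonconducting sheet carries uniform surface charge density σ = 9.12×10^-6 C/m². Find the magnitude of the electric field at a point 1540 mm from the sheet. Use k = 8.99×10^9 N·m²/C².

The symmetry is planar: E is normal to the sheet and the same magnitude on both sides. Take a pillbox straddling the sheet with end-cap area A.
Flux Φ = 2EA and Q_enc = σA, so 2EA = σA/ε₀ ⇒ E = |σ|/(2ε₀), independent of distance.
E = 2πk|σ| = 2π(8.99×10^9)(9.12×10^-6) = 5.15e5 N/C.

|E| = 5.15×10^5 N/C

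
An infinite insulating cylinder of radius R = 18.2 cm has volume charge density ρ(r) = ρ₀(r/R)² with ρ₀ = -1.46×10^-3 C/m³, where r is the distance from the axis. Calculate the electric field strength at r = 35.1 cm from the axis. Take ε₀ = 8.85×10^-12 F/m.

Coaxial Gaussian cylinder, radius r = 35.1 cm, length L (r > R, full charge per length enclosed).
λ_enc = 2π ∫₀^R ρ₀(r'/R)^2 r' dr' = 2πρ₀R²/4 = -7.597×10^-5 C/m.
By Gauss's law (flux through the curved wall only), E·2πrL = λ_enc L/ε₀.
E = |λ_enc|/(2πε₀r) = (7.597×10^-5)/(2π·8.85×10^-12·0.351) = 3.89e6 N/C.

|E| = 3.89×10^6 N/C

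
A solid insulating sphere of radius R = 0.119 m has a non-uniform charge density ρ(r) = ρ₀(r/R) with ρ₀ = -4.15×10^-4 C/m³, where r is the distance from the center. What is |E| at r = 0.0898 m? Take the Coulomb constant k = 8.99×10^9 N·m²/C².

E = 7.94×10^5 N/C

Use a concentric Gaussian sphere at r = 0.0898 m (r < R).
Integrate the density: Q_enc = 4π ∫₀^r ρ₀(r'/R)^1 r'² dr' = 4πρ₀ r^4/(4·R) = -7.125×10^-7 C.
Applying ∮E·dA = Q_enc/ε₀ with Φ = E(4πr²):
E = k|Q_enc|/r² = (8.99×10^9)(7.125×10^-7)/(0.0898)² = 7.94e5 N/C.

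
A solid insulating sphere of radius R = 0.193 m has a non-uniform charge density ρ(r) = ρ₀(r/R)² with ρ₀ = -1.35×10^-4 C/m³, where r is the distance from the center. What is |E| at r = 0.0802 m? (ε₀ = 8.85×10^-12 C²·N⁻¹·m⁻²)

Symmetry ⇒ E = E(r) r̂. Gaussian sphere of radius r = 0.0802 m (r < R).
Q_enc = ∫₀^r ρ(r')·4πr'² dr' = (4πρ₀/R²) ∫₀^r r'^4 dr' = 4πρ₀ r^5/(5·R²) = -3.022×10^-8 C.
Gauss's law: E·4πr² = Q_enc/ε₀.
E = |Q_enc|/(4πε₀r²) = (3.022×10^-8)/(4π·8.85×10^-12·(0.0802)²) = 4.23×10^4 N/C.

4.23×10^4 N/C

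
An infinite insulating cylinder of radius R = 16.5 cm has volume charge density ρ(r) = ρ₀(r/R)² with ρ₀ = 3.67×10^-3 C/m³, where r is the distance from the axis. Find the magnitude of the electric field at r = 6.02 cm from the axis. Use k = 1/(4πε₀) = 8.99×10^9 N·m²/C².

By cylindrical symmetry E is radial; use a coaxial Gaussian cylinder of radius 6.02 cm and length L (r < R).
λ_enc = ∫₀^r ρ(r')·2πr' dr' = (2πρ₀/R²)·r^4/4 = 2.781×10^-6 C/m.
Since E is radial and uniform over the curved surface, Φ = E·2πrL = Q_enc/ε₀ = λ_enc L/ε₀.
E = 2k|λ_enc|/r = 2(8.99×10^9)(2.781×10^-6)/(0.0602) = 8.31e5 N/C.

|E| = 8.31e5 N/C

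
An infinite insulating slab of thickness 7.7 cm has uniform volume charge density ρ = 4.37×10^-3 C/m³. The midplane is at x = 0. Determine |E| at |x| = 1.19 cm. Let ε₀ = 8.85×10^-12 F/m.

By symmetry E is perpendicular to the slab. A Gaussian pillbox from −1.19 cm to +1.19 cm (face area A) lies entirely within the slab.
Q_enc = ρ·(2x)·A and flux = 2EA, so 2EA = 2ρxA/ε₀ ⇒ E = |ρ|x/ε₀.
E = (4.37×10^-3)(0.0119)/(8.85×10^-12) = 5.88×10^6 N/C.

E = 5.88×10^6 N/C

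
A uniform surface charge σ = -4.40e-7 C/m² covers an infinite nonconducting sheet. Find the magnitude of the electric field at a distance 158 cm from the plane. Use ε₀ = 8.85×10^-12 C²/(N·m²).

E = 2.49e4 V/m

The symmetry is planar: E is normal to the sheet and the same magnitude on both sides. Take a pillbox straddling the sheet with end-cap area A.
Flux Φ = 2EA and Q_enc = σA, so 2EA = σA/ε₀ ⇒ E = |σ|/(2ε₀), independent of distance.
E = |σ|/(2ε₀) = (4.40e-7)/(2·8.85×10^-12) = 2.49×10^4 N/C.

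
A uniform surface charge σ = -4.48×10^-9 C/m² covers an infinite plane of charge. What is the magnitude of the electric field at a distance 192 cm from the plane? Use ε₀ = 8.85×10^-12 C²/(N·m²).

E ≈ 253 N/C

Choose a cylindrical pillbox piercing the sheet, end faces (area A) parallel to it.
Flux Φ = 2EA and Q_enc = σA, so 2EA = σA/ε₀ ⇒ E = |σ|/(2ε₀), independent of distance.
E = |σ|/(2ε₀) = (4.48×10^-9)/(2·8.85×10^-12) = 253 N/C.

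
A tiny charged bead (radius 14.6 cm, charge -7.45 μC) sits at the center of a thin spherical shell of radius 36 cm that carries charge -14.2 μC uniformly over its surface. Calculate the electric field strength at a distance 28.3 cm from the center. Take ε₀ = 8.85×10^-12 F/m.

By spherical symmetry E is radial; choose a Gaussian sphere of radius r = 28.3 cm (between the bodies, 14.6 cm < r < 36 cm).
Only the inner charge is enclosed; the outer shell contributes nothing inside itself. Q_enc = -7.45 μC = -7.45×10^-6 C.
Gauss's law: E·4πr² = Q_enc/ε₀.
E = |Q_enc|/(4πε₀r²) = (7.45×10^-6)/(4π·8.85×10^-12·(0.283)²) = 8.36×10^5 N/C.

|E| = 8.36×10^5 N/C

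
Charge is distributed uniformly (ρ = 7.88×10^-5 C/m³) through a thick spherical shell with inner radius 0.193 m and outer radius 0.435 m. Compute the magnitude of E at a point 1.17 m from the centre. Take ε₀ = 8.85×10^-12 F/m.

Symmetry ⇒ E = E(r) r̂. Gaussian sphere of radius r = 1.17 m (r > 0.435 m, enclosing the whole shell).
Q_enc = ρ·(4π/3)(b³ − a³) = (7.88×10^-5)·(4π/3)·((0.435)³ − (0.193)³) = 2.48e-5 C.
Since E is radial and uniform over the Gaussian sphere, Φ = E·4πr² = Q_enc/ε₀.
E = |Q_enc|/(4πε₀r²) = (2.48×10^-5)/(4π·8.85×10^-12·(1.17)²) = 1.63×10^5 N/C.

1.63e5 N/C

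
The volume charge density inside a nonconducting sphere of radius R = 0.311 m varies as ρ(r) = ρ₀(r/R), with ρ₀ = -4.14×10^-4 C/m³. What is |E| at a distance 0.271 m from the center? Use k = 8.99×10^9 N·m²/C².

E ≈ 2.76×10^6 N/C

Take a concentric spherical Gaussian surface of radius r = 0.271 m (r < R).
Integrate the density: Q_enc = 4π ∫₀^r ρ₀(r'/R)^1 r'² dr' = 4πρ₀ r^4/(4·R) = -2.256×10^-5 C.
Since E is radial and uniform over the Gaussian sphere, Φ = E·4πr² = Q_enc/ε₀.
E = k|Q_enc|/r² = (8.99×10^9)(2.256×10^-5)/(0.271)² = 2.76e6 N/C.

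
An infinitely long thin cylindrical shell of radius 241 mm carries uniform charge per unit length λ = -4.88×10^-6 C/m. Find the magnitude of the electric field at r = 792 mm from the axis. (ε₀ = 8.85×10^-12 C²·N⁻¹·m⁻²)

Take a coaxial cylindrical Gaussian surface of radius r = 792 mm and length L (r > 241 mm).
The full line charge is enclosed: λ_enc = -4.88×10^-6 C/m.
Gauss's law: E·2πrL = λ_enc L/ε₀.
E = |λ_enc|/(2πε₀r) = (4.88×10^-6)/(2π·8.85×10^-12·0.792) = 1.11e5 N/C.

|E| ≈ 1.11×10^5 N/C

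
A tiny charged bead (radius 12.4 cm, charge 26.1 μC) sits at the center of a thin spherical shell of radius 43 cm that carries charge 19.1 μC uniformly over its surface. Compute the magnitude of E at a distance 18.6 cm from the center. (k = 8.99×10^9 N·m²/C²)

Use a concentric Gaussian sphere at r = 18.6 cm (between the bodies, 12.4 cm < r < 43 cm).
Only the inner charge is enclosed; the outer shell contributes nothing inside itself. Q_enc = 26.1 μC = 2.61e-5 C.
Applying ∮E·dA = Q_enc/ε₀ with Φ = E(4πr²):
E = k|Q_enc|/r² = (8.99×10^9)(2.61×10^-5)/(0.186)² = 6.78e6 N/C.

E = 6.78×10^6 V/m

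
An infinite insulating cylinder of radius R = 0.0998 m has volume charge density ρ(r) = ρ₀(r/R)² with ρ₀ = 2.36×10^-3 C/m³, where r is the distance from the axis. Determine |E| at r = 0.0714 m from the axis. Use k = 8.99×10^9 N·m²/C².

|E| ≈ 2.44e6 V/m

Take a coaxial cylindrical Gaussian surface of radius r = 0.0714 m and length L (r < R).
Integrating ρ over the cross-section to radius r: λ_enc = (2πρ₀/R²) ∫₀^r r'^3 dr' = 2πρ₀ r^4/(4·R²) = 9.673×10^-6 C/m.
By Gauss's law (flux through the curved wall only), E·2πrL = λ_enc L/ε₀.
E = 2k|λ_enc|/r = 2(8.99×10^9)(9.673×10^-6)/(0.0714) = 2.44e6 N/C.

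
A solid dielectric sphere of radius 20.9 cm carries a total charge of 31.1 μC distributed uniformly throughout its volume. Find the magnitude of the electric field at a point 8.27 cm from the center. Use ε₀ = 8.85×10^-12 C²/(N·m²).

|E| = 2.53×10^6 N/C

Symmetry ⇒ E = E(r) r̂. Gaussian sphere of radius r = 8.27 cm (r < R).
For a uniform sphere the enclosed fraction is (r/R)³, so Q_enc = (31.1 μC)(0.0827/0.209)³ = 1.927e-6 C.
Since E is radial and uniform over the Gaussian sphere, Φ = E·4πr² = Q_enc/ε₀.
E = |Q_enc|/(4πε₀r²) = (1.927×10^-6)/(4π·8.85×10^-12·(0.0827)²) = 2.53×10^6 N/C.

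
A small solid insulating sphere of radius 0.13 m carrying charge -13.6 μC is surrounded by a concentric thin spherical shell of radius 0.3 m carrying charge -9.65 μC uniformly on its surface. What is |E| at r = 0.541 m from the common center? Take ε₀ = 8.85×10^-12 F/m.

Use a concentric Gaussian sphere at r = 0.541 m (r > 0.3 m, enclosing both).
Q_enc = (-13.6 μC) + (-9.65 μC) = -2.325×10^-5 C.
Applying ∮E·dA = Q_enc/ε₀ with Φ = E(4πr²):
E = |Q_enc|/(4πε₀r²) = (2.325×10^-5)/(4π·8.85×10^-12·(0.541)²) = 7.14e5 N/C.

|E| ≈ 7.14e5 N/C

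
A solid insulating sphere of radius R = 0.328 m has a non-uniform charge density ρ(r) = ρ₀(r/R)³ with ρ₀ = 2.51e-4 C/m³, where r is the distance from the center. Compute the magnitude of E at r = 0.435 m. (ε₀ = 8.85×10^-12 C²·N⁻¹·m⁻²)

|E| = 8.81×10^5 N/C

Take a concentric spherical Gaussian surface of radius r = 0.435 m (r > R, all charge enclosed).
Q_enc = 4π ∫₀^R ρ₀(r'/R)^3 r'² dr' = 4πρ₀R³/6 = 1.855×10^-5 C.
Since E is radial and uniform over the Gaussian sphere, Φ = E·4πr² = Q_enc/ε₀.
E = |Q_enc|/(4πε₀r²) = (1.855e-5)/(4π·8.85×10^-12·(0.435)²) = 8.81×10^5 N/C.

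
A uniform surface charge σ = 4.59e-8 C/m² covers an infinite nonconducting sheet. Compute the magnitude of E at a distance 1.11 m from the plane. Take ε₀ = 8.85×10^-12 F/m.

By planar symmetry E is perpendicular to the sheet and uniform; use a Gaussian pillbox with flat faces of area A on each side of the sheet.
Only the two end caps contribute flux: Φ = 2EA. With Q_enc = σA, Gauss's law gives E = |σ|/(2ε₀).
E = |σ|/(2ε₀) = (4.59e-8)/(2·8.85×10^-12) = 2.59×10^3 N/C.

2.59×10^3 N/C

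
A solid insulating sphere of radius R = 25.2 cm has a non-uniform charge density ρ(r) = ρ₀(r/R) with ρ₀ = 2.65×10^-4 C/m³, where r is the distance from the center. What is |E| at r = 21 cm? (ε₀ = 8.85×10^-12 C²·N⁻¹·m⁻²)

|E| = 1.31×10^6 V/m

Take a concentric spherical Gaussian surface of radius r = 21 cm (r < R).
Q_enc = ∫₀^r ρ(r')·4πr'² dr' = (4πρ₀/R) ∫₀^r r'^3 dr' = 4πρ₀ r^4/(4·R) = 6.425×10^-6 C.
Gauss's law: E·4πr² = Q_enc/ε₀.
E = |Q_enc|/(4πε₀r²) = (6.425×10^-6)/(4π·8.85×10^-12·(0.21)²) = 1.31e6 N/C.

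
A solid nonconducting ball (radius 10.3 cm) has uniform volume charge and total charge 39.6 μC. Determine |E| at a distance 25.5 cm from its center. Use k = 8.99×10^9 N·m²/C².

Symmetry ⇒ E = E(r) r̂. Gaussian sphere of radius r = 25.5 cm (r > R, so the entire charge is enclosed).
Q_enc = 39.6 μC = 3.96×10^-5 C.
Since E is radial and uniform over the Gaussian sphere, Φ = E·4πr² = Q_enc/ε₀.
E = k|Q_enc|/r² = (8.99×10^9)(3.96×10^-5)/(0.255)² = 5.47×10^6 N/C.

5.47×10^6 N/C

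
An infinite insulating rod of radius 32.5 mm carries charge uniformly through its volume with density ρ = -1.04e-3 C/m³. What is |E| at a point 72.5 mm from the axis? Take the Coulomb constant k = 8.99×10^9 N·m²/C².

8.56×10^5 N/C

Coaxial Gaussian cylinder, radius r = 72.5 mm, length L (r > 32.5 mm, full cross-section enclosed).
λ_enc = ρ·πR² = (-1.04×10^-3)π(0.0325)² = -3.451×10^-6 C/m.
Applying ∮E·dA = Q_enc/ε₀ with the end caps contributing no flux:
E = 2k|λ_enc|/r = 2(8.99×10^9)(3.451×10^-6)/(0.0725) = 8.56×10^5 N/C.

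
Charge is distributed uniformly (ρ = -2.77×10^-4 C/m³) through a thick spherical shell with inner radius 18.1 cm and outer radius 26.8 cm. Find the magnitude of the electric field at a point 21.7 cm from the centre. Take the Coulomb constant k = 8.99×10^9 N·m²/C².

Use a concentric Gaussian sphere at r = 21.7 cm (within the shell material, 18.1 cm < r < 26.8 cm).
Enclosed charge is the volume from a to r: Q_enc = (4π/3)ρ(r³ − a³) = -4.976×10^-6 C.
Gauss's law: E·4πr² = Q_enc/ε₀.
E = k|Q_enc|/r² = (8.99×10^9)(4.976×10^-6)/(0.217)² = 9.50e5 N/C.

|E| ≈ 9.50×10^5 N/C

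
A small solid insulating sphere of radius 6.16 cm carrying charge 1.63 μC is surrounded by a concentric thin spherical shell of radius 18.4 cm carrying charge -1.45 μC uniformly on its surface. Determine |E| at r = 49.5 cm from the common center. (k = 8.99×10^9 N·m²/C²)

Use a concentric Gaussian sphere at r = 49.5 cm (r > 18.4 cm, enclosing both).
Q_enc = (1.63 μC) + (-1.45 μC) = 1.80×10^-7 C.
Gauss's law: E·4πr² = Q_enc/ε₀.
E = k|Q_enc|/r² = (8.99×10^9)(1.80×10^-7)/(0.495)² = 6.60×10^3 N/C.

6.60e3 N/C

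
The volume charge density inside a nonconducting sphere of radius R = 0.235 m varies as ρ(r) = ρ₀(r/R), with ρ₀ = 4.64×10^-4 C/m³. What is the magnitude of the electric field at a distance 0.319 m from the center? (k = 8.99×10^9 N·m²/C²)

Use a concentric Gaussian sphere at r = 0.319 m (r > R, all charge enclosed).
Q_enc = 4π ∫₀^R ρ₀(r'/R)^1 r'² dr' = 4πρ₀R³/4 = 1.892×10^-5 C.
Gauss's law: E·4πr² = Q_enc/ε₀.
E = k|Q_enc|/r² = (8.99×10^9)(1.892e-5)/(0.319)² = 1.67×10^6 N/C.

E = 1.67e6 N/C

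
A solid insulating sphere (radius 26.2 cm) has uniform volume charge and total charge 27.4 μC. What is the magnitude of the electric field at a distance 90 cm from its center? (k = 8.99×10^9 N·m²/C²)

E = 3.04×10^5 V/m

Symmetry ⇒ E = E(r) r̂. Gaussian sphere of radius r = 90 cm (r > R, so the entire charge is enclosed).
Q_enc = 27.4 μC = 2.74×10^-5 C.
Since E is radial and uniform over the Gaussian sphere, Φ = E·4πr² = Q_enc/ε₀.
E = k|Q_enc|/r² = (8.99×10^9)(2.74×10^-5)/(0.9)² = 3.04e5 N/C.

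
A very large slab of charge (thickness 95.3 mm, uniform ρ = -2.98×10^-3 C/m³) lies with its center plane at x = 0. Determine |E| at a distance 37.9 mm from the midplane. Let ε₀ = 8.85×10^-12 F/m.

By symmetry E is perpendicular to the slab. A Gaussian pillbox from −37.9 mm to +37.9 mm (face area A) lies entirely within the slab.
Q_enc = ρ·(2x)·A and flux = 2EA, so 2EA = 2ρxA/ε₀ ⇒ E = |ρ|x/ε₀.
E = (2.98×10^-3)(0.0379)/(8.85×10^-12) = 1.28×10^7 N/C.

1.28×10^7 V/m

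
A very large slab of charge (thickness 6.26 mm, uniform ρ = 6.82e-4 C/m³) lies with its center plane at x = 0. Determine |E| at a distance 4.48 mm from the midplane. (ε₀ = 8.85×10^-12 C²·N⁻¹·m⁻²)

2.41×10^5 N/C

The point |x| = 4.48 mm lies outside the slab (half-thickness 0.00313 m). A symmetric pillbox spanning the full slab encloses Q_enc = ρ·d·A.
Flux = 2EA ⇒ E = |ρ|d/(2ε₀), independent of distance outside.
E = (6.82×10^-4)(0.00626)/(2·8.85×10^-12) = 2.41×10^5 N/C.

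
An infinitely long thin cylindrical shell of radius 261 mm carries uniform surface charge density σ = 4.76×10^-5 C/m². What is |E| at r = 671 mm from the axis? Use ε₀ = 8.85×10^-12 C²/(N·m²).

Choose a coaxial cylinder of radius r = 671 mm (arbitrary length L) as the Gaussian surface (r > 261 mm).
The whole shell is enclosed: λ_enc = σ·2πR = (4.76e-5)·2π·(0.261) = 7.806×10^-5 C/m.
Since E is radial and uniform over the curved surface, Φ = E·2πrL = Q_enc/ε₀ = λ_enc L/ε₀.
E = |λ_enc|/(2πε₀r) = (7.806×10^-5)/(2π·8.85×10^-12·0.671) = 2.09×10^6 N/C.

|E| ≈ 2.09×10^6 V/m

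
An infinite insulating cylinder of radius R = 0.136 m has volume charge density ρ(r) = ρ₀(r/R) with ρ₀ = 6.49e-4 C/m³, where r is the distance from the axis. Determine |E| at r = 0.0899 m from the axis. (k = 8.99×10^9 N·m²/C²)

1.45×10^6 N/C

Choose a coaxial cylinder of radius r = 0.0899 m (arbitrary length L) as the Gaussian surface (r < R).
Integrating ρ over the cross-section to radius r: λ_enc = (2πρ₀/R) ∫₀^r r'^2 dr' = 2πρ₀ r^3/(3·R) = 7.262e-6 C/m.
Since E is radial and uniform over the curved surface, Φ = E·2πrL = Q_enc/ε₀ = λ_enc L/ε₀.
E = 2k|λ_enc|/r = 2(8.99×10^9)(7.262×10^-6)/(0.0899) = 1.45×10^6 N/C.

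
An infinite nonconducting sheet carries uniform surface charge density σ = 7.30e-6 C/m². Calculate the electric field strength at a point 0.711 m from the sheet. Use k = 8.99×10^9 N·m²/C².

The symmetry is planar: E is normal to the sheet and the same magnitude on both sides. Take a pillbox straddling the sheet with end-cap area A.
Flux Φ = 2EA and Q_enc = σA, so 2EA = σA/ε₀ ⇒ E = |σ|/(2ε₀), independent of distance.
E = 2πk|σ| = 2π(8.99×10^9)(7.30e-6) = 4.12×10^5 N/C.

E = 4.12×10^5 N/C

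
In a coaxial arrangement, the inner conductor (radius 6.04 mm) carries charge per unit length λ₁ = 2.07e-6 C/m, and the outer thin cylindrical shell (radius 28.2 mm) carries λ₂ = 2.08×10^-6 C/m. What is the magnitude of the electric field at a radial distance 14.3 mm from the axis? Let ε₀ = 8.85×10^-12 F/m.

Take a coaxial cylindrical Gaussian surface of radius r = 14.3 mm and length L (between the conductors, 6.04 mm < r < 28.2 mm).
The shell at 28.2 mm lies outside the Gaussian surface, so λ_enc = λ₁ = 2.07×10^-6 C/m.
Applying ∮E·dA = Q_enc/ε₀ with the end caps contributing no flux:
E = |λ_enc|/(2πε₀r) = (2.07×10^-6)/(2π·8.85×10^-12·0.0143) = 2.60×10^6 N/C.

E ≈ 2.60×10^6 N/C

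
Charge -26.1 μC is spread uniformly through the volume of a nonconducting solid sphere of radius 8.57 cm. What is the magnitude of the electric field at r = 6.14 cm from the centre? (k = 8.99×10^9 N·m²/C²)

|E| ≈ 2.29e7 N/C

Use a concentric Gaussian sphere at r = 6.14 cm (r < R).
Only the charge within r is enclosed: Q_enc = Q·(r/R)³ = (-26.1 μC)·(6.14 cm/8.57 cm)³ = -9.598e-6 C.
Since E is radial and uniform over the Gaussian sphere, Φ = E·4πr² = Q_enc/ε₀.
E = k|Q_enc|/r² = (8.99×10^9)(9.598×10^-6)/(0.0614)² = 2.29×10^7 N/C.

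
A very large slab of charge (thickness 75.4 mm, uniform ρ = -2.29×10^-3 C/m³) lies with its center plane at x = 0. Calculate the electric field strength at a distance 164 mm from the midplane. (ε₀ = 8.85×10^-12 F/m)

The point |x| = 164 mm lies outside the slab (half-thickness 0.0377 m). A symmetric pillbox spanning the full slab encloses Q_enc = ρ·d·A.
Flux = 2EA ⇒ E = |ρ|d/(2ε₀), independent of distance outside.
E = (2.29×10^-3)(0.0754)/(2·8.85×10^-12) = 9.76×10^6 N/C.

9.76×10^6 V/m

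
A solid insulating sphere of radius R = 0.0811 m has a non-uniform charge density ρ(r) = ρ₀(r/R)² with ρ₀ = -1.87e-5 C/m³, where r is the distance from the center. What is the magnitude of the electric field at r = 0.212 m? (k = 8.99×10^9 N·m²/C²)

Use a concentric Gaussian sphere at r = 0.212 m (r > R, all charge enclosed).
Q_enc = 4π ∫₀^R ρ₀(r'/R)^2 r'² dr' = 4πρ₀R³/5 = -2.507×10^-8 C.
By Gauss's law, ∮E·dA = E·4πr² = Q_enc/ε₀.
E = k|Q_enc|/r² = (8.99×10^9)(2.507×10^-8)/(0.212)² = 5.01×10^3 N/C.

E = 5.01e3 V/m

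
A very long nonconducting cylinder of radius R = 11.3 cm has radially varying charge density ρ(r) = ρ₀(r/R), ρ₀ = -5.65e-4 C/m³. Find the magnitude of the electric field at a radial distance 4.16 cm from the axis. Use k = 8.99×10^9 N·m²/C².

Coaxial Gaussian cylinder, radius r = 4.16 cm, length L (r < R).
Integrating ρ over the cross-section to radius r: λ_enc = (2πρ₀/R) ∫₀^r r'^2 dr' = 2πρ₀ r^3/(3·R) = -7.539×10^-7 C/m.
Since E is radial and uniform over the curved surface, Φ = E·2πrL = Q_enc/ε₀ = λ_enc L/ε₀.
E = 2k|λ_enc|/r = 2(8.99×10^9)(7.539×10^-7)/(0.0416) = 3.26e5 N/C.

3.26×10^5 N/C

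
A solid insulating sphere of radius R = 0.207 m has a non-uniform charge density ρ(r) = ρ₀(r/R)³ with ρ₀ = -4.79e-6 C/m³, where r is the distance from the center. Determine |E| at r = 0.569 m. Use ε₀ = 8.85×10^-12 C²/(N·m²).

Use a concentric Gaussian sphere at r = 0.569 m (r > R, all charge enclosed).
Q_enc = 4π ∫₀^R ρ₀(r'/R)^3 r'² dr' = 4πρ₀R³/6 = -8.898×10^-8 C.
By Gauss's law, ∮E·dA = E·4πr² = Q_enc/ε₀.
E = |Q_enc|/(4πε₀r²) = (8.898×10^-8)/(4π·8.85×10^-12·(0.569)²) = 2.47e3 N/C.

|E| ≈ 2.47×10^3 N/C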